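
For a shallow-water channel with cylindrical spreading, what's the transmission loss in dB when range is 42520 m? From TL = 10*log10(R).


TL = 10*log10(42520) = 46.29

46.29 dB


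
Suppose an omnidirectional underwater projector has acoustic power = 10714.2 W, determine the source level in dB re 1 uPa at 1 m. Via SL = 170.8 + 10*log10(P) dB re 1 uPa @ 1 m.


211.1 dB


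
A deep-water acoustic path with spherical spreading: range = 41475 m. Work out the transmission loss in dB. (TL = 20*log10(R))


TL = 20*log10(41475) = 92.36

92.36 dB


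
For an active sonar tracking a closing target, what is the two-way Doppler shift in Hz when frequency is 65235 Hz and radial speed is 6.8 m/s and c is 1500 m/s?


591.46 Hz


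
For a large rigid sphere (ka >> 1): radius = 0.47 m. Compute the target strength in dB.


-12.58 dB


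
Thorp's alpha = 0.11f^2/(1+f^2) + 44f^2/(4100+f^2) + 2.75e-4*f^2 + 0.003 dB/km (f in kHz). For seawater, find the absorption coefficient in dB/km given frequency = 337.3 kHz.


f^2 = 113771.29
alpha = 0.11*113771.29/(1+113771.29) + 44*113771.29/(4100+113771.29) + 2.75e-4*113771.29 + 0.003 = 73.87

73.87 dB/km


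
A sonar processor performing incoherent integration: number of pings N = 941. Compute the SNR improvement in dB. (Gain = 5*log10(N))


Gain = 5*log10(941) = 14.87

14.87 dB


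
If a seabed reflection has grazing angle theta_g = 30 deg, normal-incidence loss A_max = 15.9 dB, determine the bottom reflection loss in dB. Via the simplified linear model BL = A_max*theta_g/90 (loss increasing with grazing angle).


BL = A_max * theta_g / 90 = 15.9 * 30 / 90 = 5.3

5.3 dB


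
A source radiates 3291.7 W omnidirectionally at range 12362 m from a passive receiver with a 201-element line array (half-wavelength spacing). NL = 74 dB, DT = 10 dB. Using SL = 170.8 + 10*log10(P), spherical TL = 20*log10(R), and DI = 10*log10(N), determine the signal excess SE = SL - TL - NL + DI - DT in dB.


63.16 dB


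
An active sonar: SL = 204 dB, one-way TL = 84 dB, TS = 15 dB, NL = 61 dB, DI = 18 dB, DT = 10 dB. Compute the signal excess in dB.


SE = SL - 2*TL + TS - NL + DI - DT = 204 - 2*84 + (15) - 61 + 18 - 10 = -2

-2 dB


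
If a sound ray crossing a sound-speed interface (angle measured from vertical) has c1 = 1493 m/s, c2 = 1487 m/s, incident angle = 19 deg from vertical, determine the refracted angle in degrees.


18.92 deg


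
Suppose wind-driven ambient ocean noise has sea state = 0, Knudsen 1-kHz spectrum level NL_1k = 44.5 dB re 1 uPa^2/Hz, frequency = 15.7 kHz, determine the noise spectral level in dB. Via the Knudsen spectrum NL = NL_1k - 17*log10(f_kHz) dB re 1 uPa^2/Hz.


NL = NL_1k - 17*log10(f_kHz) = 44.5 - 17*log10(15.7) = 44.5 - (20.33) = 24.17

24.17 dB


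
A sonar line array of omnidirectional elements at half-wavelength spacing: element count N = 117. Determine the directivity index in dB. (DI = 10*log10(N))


20.68 dB


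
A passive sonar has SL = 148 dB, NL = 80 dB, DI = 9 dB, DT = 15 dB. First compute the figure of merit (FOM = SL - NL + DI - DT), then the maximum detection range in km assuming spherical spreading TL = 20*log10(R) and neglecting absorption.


Step 1: FOM = SL - NL + DI - DT = 148 - 80 + 9 - 15 = 62 dB
Step 2: at max range FOM = TL = 20*log10(R), so R = 10^(62/20) = 1258.93 m = 1.26 km

1.26 km


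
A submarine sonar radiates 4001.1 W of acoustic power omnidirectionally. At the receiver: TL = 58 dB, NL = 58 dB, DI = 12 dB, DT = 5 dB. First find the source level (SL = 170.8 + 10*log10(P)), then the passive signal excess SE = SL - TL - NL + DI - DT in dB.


Step 1: SL = 170.8 + 10*log10(4001.1) = 206.82 dB
Step 2: SE = SL - TL - NL + DI - DT = 206.82 - 58 - 58 + 12 - 5 = 97.82

97.82 dB


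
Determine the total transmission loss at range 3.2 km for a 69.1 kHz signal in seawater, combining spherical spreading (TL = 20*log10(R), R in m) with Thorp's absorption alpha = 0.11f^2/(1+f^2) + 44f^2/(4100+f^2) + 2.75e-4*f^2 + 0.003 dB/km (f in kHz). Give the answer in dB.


Step 1 (Thorp): alpha = 0.11*4774.81/(1+4774.81) + 44*4774.81/(4100+4774.81) + 2.75e-4*4774.81 + 0.003 = 25.0989 dB/km
Step 2: TL_spread = 20*log10(3200) = 70.1 dB
Step 3: TL_abs = alpha*R = 25.0989 * 3.2 = 80.32 dB
Step 4: TL_total = 70.1 + 80.32 = 150.42

150.42 dB


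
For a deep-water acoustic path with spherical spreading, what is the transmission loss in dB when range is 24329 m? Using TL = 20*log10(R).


TL = 20*log10(24329) = 87.72

87.72 dB


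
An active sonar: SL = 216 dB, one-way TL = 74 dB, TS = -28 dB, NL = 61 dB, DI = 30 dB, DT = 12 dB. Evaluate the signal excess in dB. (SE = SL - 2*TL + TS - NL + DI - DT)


SE = SL - 2*TL + TS - NL + DI - DT = 216 - 2*74 + (-28) - 61 + 30 - 12 = -3

-3 dB


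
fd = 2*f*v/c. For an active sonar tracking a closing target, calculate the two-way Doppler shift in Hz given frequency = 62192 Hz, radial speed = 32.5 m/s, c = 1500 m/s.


fd = 2*f*v/c = 2 * 62192 * 32.5 / 1500 = 2694.99

2694.99 Hz


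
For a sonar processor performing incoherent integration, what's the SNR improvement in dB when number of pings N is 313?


Gain = 5*log10(313) = 12.48

12.48 dB


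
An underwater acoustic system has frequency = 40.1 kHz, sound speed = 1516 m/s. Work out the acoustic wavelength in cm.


lambda = c/f = 1516 / 40100 = 0.0378 m = 3.78 cm

3.78 cm


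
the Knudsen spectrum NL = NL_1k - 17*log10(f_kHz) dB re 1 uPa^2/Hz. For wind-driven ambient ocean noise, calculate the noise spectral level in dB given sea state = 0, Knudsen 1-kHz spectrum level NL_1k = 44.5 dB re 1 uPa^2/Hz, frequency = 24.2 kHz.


NL = NL_1k - 17*log10(f_kHz) = 44.5 - 17*log10(24.2) = 44.5 - (23.52) = 20.98

20.98 dB


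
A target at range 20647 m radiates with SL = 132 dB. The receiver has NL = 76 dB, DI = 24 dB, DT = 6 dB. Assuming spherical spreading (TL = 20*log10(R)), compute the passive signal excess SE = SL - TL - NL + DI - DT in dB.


-12.3 dB


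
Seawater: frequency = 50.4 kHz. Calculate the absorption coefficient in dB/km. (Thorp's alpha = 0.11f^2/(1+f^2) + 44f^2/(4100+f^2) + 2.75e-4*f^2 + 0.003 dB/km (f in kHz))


f^2 = 2540.16
alpha = 0.11*2540.16/(1+2540.16) + 44*2540.16/(4100+2540.16) + 2.75e-4*2540.16 + 0.003 = 17.643

17.643 dB/km


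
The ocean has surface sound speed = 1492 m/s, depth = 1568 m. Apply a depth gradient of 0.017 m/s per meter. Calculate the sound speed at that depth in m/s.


c = 1492 + 0.017 * 1568 = 1518.656

1518.656 m/s


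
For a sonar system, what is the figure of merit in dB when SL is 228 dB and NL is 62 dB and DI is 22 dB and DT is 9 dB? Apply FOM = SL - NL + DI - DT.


FOM = SL - NL + DI - DT = 228 - 62 + 22 - 9 = 179

179 dB


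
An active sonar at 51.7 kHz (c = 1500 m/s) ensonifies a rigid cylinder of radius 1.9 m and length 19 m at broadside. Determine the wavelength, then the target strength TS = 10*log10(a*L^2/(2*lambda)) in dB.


Step 1: lambda = c/f = 1500/51700 = 0.02901 m
Step 2: TS = 10*log10(a*L^2/(2*lambda)) = 10*log10(1.9*19^2/(2*0.02901)) = 40.73

40.73 dB


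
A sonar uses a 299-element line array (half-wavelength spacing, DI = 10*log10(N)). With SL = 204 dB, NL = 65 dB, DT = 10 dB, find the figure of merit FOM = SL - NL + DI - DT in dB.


Step 1: DI = 10*log10(299) = 24.76 dB
Step 2: FOM = SL - NL + DI - DT = 204 - 65 + 24.76 - 10 = 153.76

153.76 dB


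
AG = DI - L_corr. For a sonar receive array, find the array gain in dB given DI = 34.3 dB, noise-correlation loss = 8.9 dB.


AG = DI - L_corr = 34.3 - 8.9 = 25.4

25.4 dB


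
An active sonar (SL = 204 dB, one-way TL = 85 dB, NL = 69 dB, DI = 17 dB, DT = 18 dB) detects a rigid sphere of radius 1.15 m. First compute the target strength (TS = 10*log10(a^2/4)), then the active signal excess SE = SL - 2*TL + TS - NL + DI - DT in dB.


Step 1: TS = 10*log10(1.15^2/4) = -4.81 dB
Step 2: SE = SL - 2*TL + TS - NL + DI - DT = 204 - 2*85 + (-4.81) - 69 + 17 - 18 = -40.81

-40.81 dB


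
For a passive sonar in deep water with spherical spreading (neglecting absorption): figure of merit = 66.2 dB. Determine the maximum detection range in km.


2.04 km


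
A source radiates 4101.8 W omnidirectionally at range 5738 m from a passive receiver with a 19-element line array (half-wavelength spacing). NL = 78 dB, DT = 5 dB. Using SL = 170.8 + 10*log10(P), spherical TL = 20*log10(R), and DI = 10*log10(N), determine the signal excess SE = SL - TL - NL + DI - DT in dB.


61.54 dB


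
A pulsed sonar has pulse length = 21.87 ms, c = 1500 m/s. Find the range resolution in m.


dR = c*tau/2 = 1500 * 21.87e-3 / 2 = 16.4025

16.4025 m


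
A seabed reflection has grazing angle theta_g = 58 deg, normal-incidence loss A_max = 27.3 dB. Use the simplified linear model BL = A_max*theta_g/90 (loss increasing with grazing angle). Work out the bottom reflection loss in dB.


17.59 dB


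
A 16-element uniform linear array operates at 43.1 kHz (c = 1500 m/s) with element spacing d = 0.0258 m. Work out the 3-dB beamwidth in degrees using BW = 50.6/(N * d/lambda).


Step 1: lambda = 1500/43100 = 0.0348 m
Step 2: d/lambda = 0.0258/0.0348 = 0.7414
Step 3: BW = 50.6/(N * d/lambda) = 50.6/(16 * 0.7414) = 4.27

4.27 deg


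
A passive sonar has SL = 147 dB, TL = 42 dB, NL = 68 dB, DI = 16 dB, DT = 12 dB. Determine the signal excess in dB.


SE = SL - TL - NL + DI - DT = 147 - 42 - 68 + 16 - 12 = 41

41 dB


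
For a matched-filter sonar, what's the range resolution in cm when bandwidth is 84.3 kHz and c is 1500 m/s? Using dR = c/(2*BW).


dR = c/(2*BW) = 1500 / (2 * 84.3e3) = 0.0089 m = 0.89 cm

0.89 cm


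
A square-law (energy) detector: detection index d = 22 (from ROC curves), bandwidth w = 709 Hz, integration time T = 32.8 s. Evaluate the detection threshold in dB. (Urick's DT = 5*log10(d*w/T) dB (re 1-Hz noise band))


DT = 5*log10(d*w/T) = 5*log10(22 * 709 / 32.8) = 5*log10(475.55) = 13.39

13.39 dB


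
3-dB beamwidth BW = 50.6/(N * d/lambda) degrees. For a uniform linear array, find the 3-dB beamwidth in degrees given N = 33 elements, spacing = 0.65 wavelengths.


BW = 50.6 / (33 * 0.65) = 50.6 / 21.45 = 2.36

2.36 deg


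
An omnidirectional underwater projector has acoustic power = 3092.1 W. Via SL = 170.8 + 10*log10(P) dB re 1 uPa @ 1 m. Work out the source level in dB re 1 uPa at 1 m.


SL = 170.8 + 10*log10(3092.1) = 170.8 + 34.9 = 205.7

205.7 dB


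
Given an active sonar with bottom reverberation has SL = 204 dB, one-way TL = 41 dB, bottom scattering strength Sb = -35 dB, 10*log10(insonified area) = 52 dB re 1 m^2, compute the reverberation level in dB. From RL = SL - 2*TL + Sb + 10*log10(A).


RL = SL - 2*TL + Sb + 10*log10(A) = 204 - 2*41 + (-35) + 52 = 139

139 dB


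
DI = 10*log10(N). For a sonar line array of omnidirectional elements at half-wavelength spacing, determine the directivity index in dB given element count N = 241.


23.82 dB


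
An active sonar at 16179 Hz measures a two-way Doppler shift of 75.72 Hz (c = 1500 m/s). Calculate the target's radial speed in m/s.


3.51 m/s


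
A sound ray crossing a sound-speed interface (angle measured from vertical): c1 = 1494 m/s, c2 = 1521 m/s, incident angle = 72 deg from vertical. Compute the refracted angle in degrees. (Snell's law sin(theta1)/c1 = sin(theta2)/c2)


75.52 deg


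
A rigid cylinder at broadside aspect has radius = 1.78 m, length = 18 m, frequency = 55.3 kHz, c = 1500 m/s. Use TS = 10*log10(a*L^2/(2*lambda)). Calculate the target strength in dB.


40.27 dB


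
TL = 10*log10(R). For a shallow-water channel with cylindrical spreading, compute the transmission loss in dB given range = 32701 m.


TL = 10*log10(32701) = 45.15

45.15 dB


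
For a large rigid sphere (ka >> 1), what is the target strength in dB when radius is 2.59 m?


TS = 10*log10(2.59^2 / 4) = 10*log10(1.677025) = 2.25

2.25 dB


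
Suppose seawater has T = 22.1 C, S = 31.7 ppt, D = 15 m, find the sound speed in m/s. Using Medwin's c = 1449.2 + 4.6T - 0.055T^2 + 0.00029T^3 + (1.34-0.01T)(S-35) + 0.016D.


c = 1449.2 + 4.6*22.1 - 0.055*22.1^2 + 0.00029*22.1^3 + (1.34 - 0.01*22.1)*(31.7 - 35) + 0.016*15 = 1523.67

1523.67 m/s


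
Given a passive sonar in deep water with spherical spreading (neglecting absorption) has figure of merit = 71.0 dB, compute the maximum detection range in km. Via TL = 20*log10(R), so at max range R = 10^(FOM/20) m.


3.55 km


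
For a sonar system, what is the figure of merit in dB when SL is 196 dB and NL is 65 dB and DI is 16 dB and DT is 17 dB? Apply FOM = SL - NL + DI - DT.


130 dB


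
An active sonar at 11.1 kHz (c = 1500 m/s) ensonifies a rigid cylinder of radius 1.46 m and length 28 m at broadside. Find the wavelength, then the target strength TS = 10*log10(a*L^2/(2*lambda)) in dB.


Step 1: lambda = c/f = 1500/11100 = 0.13514 m
Step 2: TS = 10*log10(a*L^2/(2*lambda)) = 10*log10(1.46*28^2/(2*0.13514)) = 36.27

36.27 dB


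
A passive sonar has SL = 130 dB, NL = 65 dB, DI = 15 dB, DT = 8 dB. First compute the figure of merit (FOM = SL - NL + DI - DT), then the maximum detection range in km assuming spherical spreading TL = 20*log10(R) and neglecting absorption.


Step 1: FOM = SL - NL + DI - DT = 130 - 65 + 15 - 8 = 72 dB
Step 2: at max range FOM = TL = 20*log10(R), so R = 10^(72/20) = 3981.07 m = 3.98 km

3.98 km


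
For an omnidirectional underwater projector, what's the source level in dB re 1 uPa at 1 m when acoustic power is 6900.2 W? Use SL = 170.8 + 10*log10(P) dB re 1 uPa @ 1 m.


SL = 170.8 + 10*log10(6900.2) = 170.8 + 38.39 = 209.19

209.19 dB


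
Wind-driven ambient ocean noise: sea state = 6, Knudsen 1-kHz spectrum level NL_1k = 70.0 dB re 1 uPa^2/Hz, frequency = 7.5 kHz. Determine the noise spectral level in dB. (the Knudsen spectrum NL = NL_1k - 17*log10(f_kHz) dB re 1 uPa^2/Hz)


NL = NL_1k - 17*log10(f_kHz) = 70.0 - 17*log10(7.5) = 70.0 - (14.88) = 55.12

55.12 dB


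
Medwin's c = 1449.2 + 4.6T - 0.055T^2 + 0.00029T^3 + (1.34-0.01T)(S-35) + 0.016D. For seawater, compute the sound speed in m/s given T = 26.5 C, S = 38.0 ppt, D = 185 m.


c = 1449.2 + 4.6*26.5 - 0.055*26.5^2 + 0.00029*26.5^3 + (1.34 - 0.01*26.5)*(38.0 - 35) + 0.016*185 = 1544.06

1544.06 m/s


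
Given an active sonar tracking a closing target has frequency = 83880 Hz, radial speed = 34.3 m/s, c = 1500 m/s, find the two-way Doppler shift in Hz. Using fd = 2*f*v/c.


fd = 2*f*v/c = 2 * 83880 * 34.3 / 1500 = 3836.11

3836.11 Hz


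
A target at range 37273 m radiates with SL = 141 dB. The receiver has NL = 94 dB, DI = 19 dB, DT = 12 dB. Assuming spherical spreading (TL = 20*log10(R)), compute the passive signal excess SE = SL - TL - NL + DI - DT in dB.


Step 1: TL = 20*log10(37273) = 91.43 dB
Step 2: SE = 141 - 91.43 - 94 + 19 - 12 = -37.43

-37.43 dB


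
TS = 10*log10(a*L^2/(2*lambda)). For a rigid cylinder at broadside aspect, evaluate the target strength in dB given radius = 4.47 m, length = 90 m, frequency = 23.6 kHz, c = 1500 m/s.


lambda = 1500/23600 = 0.06356 m
TS = 10*log10(4.47*90^2/(2*0.06356)) = 54.55

54.55 dB


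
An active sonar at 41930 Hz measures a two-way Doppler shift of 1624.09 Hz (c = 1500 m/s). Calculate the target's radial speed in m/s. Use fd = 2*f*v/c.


29.05 m/s


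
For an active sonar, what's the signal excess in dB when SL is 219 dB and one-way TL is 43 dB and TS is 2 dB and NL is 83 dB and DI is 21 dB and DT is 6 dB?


SE = SL - 2*TL + TS - NL + DI - DT = 219 - 2*43 + (2) - 83 + 21 - 6 = 67

67 dB


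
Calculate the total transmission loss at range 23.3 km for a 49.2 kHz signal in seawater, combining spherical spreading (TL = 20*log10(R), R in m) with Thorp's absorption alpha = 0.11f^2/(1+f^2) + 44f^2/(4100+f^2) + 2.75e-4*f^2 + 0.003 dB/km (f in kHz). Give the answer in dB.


Step 1 (Thorp): alpha = 0.11*2420.64/(1+2420.64) + 44*2420.64/(4100+2420.64) + 2.75e-4*2420.64 + 0.003 = 17.1126 dB/km
Step 2: TL_spread = 20*log10(23300) = 87.35 dB
Step 3: TL_abs = alpha*R = 17.1126 * 23.3 = 398.72 dB
Step 4: TL_total = 87.35 + 398.72 = 486.07

486.07 dB


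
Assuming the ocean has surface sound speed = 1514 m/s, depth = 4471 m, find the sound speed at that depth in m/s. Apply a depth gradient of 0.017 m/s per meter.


1590.007 m/s


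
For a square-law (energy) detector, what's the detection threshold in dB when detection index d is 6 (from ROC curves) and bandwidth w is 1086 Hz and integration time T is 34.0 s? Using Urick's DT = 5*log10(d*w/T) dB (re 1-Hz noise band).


DT = 5*log10(d*w/T) = 5*log10(6 * 1086 / 34.0) = 5*log10(191.65) = 11.41

11.41 dB


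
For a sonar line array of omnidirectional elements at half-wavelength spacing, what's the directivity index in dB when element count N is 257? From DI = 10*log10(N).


24.1 dB


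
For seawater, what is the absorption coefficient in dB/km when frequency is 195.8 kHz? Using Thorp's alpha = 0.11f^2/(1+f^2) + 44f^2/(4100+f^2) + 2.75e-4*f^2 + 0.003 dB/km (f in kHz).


50.405 dB/km


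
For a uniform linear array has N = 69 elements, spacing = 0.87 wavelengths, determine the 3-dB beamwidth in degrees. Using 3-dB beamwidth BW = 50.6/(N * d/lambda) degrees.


0.84 deg


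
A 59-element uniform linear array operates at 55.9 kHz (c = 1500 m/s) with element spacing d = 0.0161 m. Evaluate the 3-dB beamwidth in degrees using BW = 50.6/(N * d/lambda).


1.43 deg


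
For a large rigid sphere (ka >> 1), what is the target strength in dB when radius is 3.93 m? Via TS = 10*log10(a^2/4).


5.87 dB


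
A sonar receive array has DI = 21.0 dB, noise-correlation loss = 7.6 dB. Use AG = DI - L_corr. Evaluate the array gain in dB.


AG = DI - L_corr = 21.0 - 7.6 = 13.4

13.4 dB


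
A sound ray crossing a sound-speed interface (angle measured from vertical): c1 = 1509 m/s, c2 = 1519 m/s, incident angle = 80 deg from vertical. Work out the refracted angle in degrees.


sin(theta2) = (c2/c1)*sin(theta1) = (1519/1509)*sin(80 deg) = 0.99133
theta2 = arcsin(0.99133) = 82.45

82.45 deg


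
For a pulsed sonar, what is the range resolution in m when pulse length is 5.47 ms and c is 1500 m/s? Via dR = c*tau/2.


dR = c*tau/2 = 1500 * 5.47e-3 / 2 = 4.1025

4.1025 m


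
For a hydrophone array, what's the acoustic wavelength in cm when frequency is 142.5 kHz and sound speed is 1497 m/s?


lambda = c/f = 1497 / 142500 = 0.0105 m = 1.05 cm

1.05 cm


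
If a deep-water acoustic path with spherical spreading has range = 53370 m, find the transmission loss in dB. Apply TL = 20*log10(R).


TL = 20*log10(53370) = 94.55

94.55 dB


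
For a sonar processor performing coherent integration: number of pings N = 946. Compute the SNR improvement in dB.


Gain = 10*log10(946) = 29.76

29.76 dB


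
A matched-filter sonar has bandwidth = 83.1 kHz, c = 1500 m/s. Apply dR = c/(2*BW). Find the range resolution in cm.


dR = c/(2*BW) = 1500 / (2 * 83.1e3) = 0.009 m = 0.9 cm

0.9 cm


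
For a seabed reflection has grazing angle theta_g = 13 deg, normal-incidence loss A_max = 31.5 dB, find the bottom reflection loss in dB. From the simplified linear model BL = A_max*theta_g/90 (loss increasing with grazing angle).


4.55 dB


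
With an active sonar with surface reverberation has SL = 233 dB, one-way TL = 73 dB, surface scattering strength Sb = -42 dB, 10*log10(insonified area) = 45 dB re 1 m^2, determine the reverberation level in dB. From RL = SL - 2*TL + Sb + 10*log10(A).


RL = SL - 2*TL + Sb + 10*log10(A) = 233 - 2*73 + (-42) + 45 = 90

90 dB


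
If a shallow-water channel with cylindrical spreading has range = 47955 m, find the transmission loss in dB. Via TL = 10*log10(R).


46.81 dB


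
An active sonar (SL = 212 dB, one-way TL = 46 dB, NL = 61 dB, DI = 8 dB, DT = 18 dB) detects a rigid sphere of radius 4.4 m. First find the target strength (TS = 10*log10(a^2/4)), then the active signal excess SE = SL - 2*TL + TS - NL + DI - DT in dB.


Step 1: TS = 10*log10(4.4^2/4) = 6.85 dB
Step 2: SE = SL - 2*TL + TS - NL + DI - DT = 212 - 2*46 + (6.85) - 61 + 8 - 18 = 55.85

55.85 dB


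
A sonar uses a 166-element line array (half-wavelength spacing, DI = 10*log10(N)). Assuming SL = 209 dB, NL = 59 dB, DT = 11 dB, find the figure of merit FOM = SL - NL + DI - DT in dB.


161.2 dB


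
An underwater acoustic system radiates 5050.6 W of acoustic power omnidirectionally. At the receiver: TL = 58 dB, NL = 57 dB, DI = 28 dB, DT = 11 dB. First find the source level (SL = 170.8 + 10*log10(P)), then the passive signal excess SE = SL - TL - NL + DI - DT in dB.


Step 1: SL = 170.8 + 10*log10(5050.6) = 207.83 dB
Step 2: SE = SL - TL - NL + DI - DT = 207.83 - 58 - 57 + 28 - 11 = 109.83

109.83 dB


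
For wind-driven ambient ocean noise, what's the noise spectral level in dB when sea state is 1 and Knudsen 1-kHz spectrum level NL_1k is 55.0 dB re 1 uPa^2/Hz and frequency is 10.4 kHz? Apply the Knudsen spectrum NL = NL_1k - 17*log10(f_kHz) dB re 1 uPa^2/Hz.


NL = NL_1k - 17*log10(f_kHz) = 55.0 - 17*log10(10.4) = 55.0 - (17.29) = 37.71

37.71 dB


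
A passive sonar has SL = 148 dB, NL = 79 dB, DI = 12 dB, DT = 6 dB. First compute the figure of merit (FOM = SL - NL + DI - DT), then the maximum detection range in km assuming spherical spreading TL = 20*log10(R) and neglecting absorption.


Step 1: FOM = SL - NL + DI - DT = 148 - 79 + 12 - 6 = 75 dB
Step 2: at max range FOM = TL = 20*log10(R), so R = 10^(75/20) = 5623.41 m = 5.62 km

5.62 km


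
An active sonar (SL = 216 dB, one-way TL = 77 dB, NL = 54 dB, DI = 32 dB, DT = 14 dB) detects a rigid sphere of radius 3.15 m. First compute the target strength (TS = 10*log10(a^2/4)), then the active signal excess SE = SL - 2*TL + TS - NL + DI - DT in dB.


Step 1: TS = 10*log10(3.15^2/4) = 3.95 dB
Step 2: SE = SL - 2*TL + TS - NL + DI - DT = 216 - 2*77 + (3.95) - 54 + 32 - 14 = 29.95

29.95 dB


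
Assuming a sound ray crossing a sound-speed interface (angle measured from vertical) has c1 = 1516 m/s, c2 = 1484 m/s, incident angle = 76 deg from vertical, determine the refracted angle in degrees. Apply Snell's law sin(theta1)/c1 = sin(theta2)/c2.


sin(theta2) = (c2/c1)*sin(theta1) = (1484/1516)*sin(76 deg) = 0.94981
theta2 = arcsin(0.94981) = 71.77

71.77 deg


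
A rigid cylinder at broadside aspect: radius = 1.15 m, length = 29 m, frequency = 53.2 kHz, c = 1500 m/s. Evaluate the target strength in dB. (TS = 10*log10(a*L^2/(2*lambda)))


lambda = 1500/53200 = 0.0282 m
TS = 10*log10(1.15*29^2/(2*0.0282)) = 42.34

42.34 dB


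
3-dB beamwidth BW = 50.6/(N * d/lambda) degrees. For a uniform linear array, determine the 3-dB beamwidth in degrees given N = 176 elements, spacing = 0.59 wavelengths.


BW = 50.6 / (176 * 0.59) = 50.6 / 103.84 = 0.49

0.49 deg


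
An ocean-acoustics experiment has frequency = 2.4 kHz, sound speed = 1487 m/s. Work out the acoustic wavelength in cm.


lambda = c/f = 1487 / 2400 = 0.6196 m = 61.96 cm

61.96 cm


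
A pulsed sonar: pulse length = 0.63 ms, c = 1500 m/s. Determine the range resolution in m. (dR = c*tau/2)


dR = c*tau/2 = 1500 * 0.63e-3 / 2 = 0.4725

0.4725 m


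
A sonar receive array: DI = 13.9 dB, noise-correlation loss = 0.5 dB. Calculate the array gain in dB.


AG = DI - L_corr = 13.9 - 0.5 = 13.4

13.4 dB


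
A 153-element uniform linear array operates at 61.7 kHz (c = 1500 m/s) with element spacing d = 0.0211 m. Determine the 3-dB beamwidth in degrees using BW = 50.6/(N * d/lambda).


Step 1: lambda = 1500/61700 = 0.02431 m
Step 2: d/lambda = 0.0211/0.02431 = 0.868
Step 3: BW = 50.6/(N * d/lambda) = 50.6/(153 * 0.868) = 0.38

0.38 deg


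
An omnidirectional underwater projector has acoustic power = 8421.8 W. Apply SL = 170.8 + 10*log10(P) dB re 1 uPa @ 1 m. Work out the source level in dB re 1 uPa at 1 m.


SL = 170.8 + 10*log10(8421.8) = 170.8 + 39.25 = 210.05

210.05 dB


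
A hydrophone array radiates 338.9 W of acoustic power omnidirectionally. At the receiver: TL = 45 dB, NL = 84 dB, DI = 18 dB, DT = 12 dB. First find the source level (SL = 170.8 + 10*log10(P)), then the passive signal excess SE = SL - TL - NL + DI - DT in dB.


Step 1: SL = 170.8 + 10*log10(338.9) = 196.1 dB
Step 2: SE = SL - TL - NL + DI - DT = 196.1 - 45 - 84 + 18 - 12 = 73.1

73.1 dB


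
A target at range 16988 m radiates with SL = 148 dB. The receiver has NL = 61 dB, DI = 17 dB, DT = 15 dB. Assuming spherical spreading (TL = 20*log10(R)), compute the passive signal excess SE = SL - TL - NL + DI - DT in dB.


4.4 dB


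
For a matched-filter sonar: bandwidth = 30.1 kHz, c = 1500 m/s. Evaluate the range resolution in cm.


2.49 cm


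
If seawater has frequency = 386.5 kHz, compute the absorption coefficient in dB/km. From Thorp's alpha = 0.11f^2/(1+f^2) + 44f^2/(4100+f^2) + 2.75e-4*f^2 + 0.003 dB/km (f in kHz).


84.018 dB/km


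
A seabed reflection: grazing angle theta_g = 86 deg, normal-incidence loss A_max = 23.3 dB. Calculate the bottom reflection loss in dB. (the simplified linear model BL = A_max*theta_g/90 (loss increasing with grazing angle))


22.26 dB


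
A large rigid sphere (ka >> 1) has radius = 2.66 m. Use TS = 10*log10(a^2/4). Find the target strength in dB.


2.48 dB


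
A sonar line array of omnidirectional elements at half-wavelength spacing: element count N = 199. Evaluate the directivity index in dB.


DI = 10*log10(199) = 22.99

22.99 dB


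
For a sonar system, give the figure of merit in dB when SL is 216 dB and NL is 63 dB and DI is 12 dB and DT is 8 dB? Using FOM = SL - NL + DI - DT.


FOM = SL - NL + DI - DT = 216 - 63 + 12 - 8 = 157

157 dB


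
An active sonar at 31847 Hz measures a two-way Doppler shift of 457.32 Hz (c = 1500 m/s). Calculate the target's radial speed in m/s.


10.77 m/s


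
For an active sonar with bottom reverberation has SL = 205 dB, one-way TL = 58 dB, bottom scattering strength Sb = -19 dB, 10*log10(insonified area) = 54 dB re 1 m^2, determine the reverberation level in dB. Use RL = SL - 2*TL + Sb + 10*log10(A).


RL = SL - 2*TL + Sb + 10*log10(A) = 205 - 2*58 + (-19) + 54 = 124

124 dB


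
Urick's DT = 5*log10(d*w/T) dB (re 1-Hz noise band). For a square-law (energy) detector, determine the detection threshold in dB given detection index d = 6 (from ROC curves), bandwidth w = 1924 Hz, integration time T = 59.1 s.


DT = 5*log10(d*w/T) = 5*log10(6 * 1924 / 59.1) = 5*log10(195.33) = 11.45

11.45 dB


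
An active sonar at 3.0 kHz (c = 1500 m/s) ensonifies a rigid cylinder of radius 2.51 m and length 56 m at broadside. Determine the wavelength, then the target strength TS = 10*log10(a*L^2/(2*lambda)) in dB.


Step 1: lambda = c/f = 1500/3000 = 0.5 m
Step 2: TS = 10*log10(a*L^2/(2*lambda)) = 10*log10(2.51*56^2/(2*0.5)) = 38.96

38.96 dB


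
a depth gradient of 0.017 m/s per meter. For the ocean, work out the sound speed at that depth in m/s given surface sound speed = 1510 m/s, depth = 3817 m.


c = 1510 + 0.017 * 3817 = 1574.889

1574.889 m/s


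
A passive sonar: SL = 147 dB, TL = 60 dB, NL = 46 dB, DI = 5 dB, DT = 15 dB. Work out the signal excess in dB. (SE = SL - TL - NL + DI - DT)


SE = SL - TL - NL + DI - DT = 147 - 60 - 46 + 5 - 15 = 31

31 dB


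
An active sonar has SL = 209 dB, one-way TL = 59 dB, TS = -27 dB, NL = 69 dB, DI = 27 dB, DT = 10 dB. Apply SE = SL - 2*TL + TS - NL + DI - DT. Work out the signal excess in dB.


12 dB


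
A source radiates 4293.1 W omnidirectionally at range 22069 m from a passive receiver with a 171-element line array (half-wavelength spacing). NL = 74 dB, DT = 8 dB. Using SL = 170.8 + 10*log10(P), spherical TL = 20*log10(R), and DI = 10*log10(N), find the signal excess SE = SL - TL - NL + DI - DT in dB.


Step 1: SL = 170.8 + 10*log10(4293.1) = 207.13 dB
Step 2: TL = 20*log10(22069) = 86.88 dB
Step 3: DI = 10*log10(171) = 22.33 dB
Step 4: SE = SL - TL - NL + DI - DT = 207.13 - 86.88 - 74 + 22.33 - 8 = 60.58

60.58 dB


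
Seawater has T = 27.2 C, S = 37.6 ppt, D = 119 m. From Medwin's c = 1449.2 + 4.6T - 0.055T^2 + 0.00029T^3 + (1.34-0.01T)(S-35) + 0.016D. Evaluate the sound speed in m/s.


c = 1449.2 + 4.6*27.2 - 0.055*27.2^2 + 0.00029*27.2^3 + (1.34 - 0.01*27.2)*(37.6 - 35) + 0.016*119 = 1544.15

1544.15 m/s


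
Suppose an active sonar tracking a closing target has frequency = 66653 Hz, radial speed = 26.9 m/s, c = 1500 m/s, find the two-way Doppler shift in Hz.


2390.62 Hz


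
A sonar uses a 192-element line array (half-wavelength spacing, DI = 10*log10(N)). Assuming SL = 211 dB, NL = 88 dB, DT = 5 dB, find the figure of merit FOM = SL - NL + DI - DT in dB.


140.83 dB


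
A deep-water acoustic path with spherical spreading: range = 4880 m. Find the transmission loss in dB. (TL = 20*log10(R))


73.77 dB


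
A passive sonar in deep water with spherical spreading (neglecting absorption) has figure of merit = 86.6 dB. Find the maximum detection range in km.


At max range FOM = TL, so 20*log10(R) = 86.6
R = 10^(86.6/20) = 21379.62 m = 21.38 km

21.38 km


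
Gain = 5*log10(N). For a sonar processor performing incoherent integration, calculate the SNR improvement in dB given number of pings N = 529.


Gain = 5*log10(529) = 13.62

13.62 dB


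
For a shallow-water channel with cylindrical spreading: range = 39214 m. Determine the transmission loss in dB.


45.93 dB


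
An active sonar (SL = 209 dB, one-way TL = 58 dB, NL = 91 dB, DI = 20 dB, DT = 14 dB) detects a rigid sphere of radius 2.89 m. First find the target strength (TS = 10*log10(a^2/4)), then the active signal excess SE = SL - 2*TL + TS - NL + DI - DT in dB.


Step 1: TS = 10*log10(2.89^2/4) = 3.2 dB
Step 2: SE = SL - 2*TL + TS - NL + DI - DT = 209 - 2*58 + (3.2) - 91 + 20 - 14 = 11.2

11.2 dB


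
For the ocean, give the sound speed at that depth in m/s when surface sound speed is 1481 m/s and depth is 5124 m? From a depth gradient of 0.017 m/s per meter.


1568.108 m/s


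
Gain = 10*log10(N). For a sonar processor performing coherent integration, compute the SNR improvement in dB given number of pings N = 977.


29.9 dB


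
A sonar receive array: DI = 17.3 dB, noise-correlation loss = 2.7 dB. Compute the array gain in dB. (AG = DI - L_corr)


AG = DI - L_corr = 17.3 - 2.7 = 14.6

14.6 dB


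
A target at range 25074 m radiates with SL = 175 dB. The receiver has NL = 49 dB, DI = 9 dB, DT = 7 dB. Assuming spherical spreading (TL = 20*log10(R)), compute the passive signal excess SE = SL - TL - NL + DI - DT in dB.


Step 1: TL = 20*log10(25074) = 87.98 dB
Step 2: SE = 175 - 87.98 - 49 + 9 - 7 = 40.02

40.02 dB


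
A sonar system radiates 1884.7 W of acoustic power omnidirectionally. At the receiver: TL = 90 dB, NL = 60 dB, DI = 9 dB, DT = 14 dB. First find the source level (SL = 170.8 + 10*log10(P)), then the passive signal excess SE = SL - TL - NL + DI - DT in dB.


Step 1: SL = 170.8 + 10*log10(1884.7) = 203.55 dB
Step 2: SE = SL - TL - NL + DI - DT = 203.55 - 90 - 60 + 9 - 14 = 48.55

48.55 dB


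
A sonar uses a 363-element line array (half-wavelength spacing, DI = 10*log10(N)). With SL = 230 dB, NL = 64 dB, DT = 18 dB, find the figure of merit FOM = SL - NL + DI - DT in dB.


Step 1: DI = 10*log10(363) = 25.6 dB
Step 2: FOM = SL - NL + DI - DT = 230 - 64 + 25.6 - 18 = 173.6

173.6 dB


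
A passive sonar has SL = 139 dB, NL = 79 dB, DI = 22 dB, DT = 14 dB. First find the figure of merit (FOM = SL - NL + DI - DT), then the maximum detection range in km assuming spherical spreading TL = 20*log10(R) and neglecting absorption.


Step 1: FOM = SL - NL + DI - DT = 139 - 79 + 22 - 14 = 68 dB
Step 2: at max range FOM = TL = 20*log10(R), so R = 10^(68/20) = 2511.89 m = 2.51 km

2.51 km


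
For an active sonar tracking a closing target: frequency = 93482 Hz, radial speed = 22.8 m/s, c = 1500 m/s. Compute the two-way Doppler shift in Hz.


2841.85 Hz


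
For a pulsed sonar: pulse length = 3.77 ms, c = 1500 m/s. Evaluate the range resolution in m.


dR = c*tau/2 = 1500 * 3.77e-3 / 2 = 2.8275

2.8275 m


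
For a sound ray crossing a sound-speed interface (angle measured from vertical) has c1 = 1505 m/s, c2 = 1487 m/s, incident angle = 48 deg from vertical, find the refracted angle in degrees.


47.24 deg


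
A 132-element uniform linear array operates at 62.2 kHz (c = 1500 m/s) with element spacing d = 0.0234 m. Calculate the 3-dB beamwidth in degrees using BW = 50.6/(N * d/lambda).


0.4 deg


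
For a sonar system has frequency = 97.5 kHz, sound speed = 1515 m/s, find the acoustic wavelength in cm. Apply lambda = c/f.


lambda = c/f = 1515 / 97500 = 0.0155 m = 1.55 cm

1.55 cm


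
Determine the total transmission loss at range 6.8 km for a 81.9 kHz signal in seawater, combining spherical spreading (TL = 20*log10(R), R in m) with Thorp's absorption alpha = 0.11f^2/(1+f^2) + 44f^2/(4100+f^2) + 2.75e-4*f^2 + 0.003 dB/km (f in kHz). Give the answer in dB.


275.66 dB


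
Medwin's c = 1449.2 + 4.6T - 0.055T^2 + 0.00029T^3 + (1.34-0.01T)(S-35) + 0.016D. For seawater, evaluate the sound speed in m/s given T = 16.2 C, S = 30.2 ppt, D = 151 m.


c = 1449.2 + 4.6*16.2 - 0.055*16.2^2 + 0.00029*16.2^3 + (1.34 - 0.01*16.2)*(30.2 - 35) + 0.016*151 = 1507.28

1507.28 m/s


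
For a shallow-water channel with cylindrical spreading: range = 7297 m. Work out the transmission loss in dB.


TL = 10*log10(7297) = 38.63

38.63 dB


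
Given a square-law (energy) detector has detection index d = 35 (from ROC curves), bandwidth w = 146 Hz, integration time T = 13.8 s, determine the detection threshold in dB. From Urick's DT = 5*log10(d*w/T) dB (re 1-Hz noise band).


12.84 dB


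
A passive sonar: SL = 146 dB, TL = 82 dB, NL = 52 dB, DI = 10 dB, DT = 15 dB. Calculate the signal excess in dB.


SE = SL - TL - NL + DI - DT = 146 - 82 - 52 + 10 - 15 = 7

7 dB


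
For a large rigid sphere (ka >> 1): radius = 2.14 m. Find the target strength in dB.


TS = 10*log10(2.14^2 / 4) = 10*log10(1.1449) = 0.59

0.59 dB


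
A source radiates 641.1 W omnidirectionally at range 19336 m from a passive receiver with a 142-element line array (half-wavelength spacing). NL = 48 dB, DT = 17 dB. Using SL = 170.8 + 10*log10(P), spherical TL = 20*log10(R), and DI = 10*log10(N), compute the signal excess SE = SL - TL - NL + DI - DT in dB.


Step 1: SL = 170.8 + 10*log10(641.1) = 198.87 dB
Step 2: TL = 20*log10(19336) = 85.73 dB
Step 3: DI = 10*log10(142) = 21.52 dB
Step 4: SE = SL - TL - NL + DI - DT = 198.87 - 85.73 - 48 + 21.52 - 17 = 69.66

69.66 dB


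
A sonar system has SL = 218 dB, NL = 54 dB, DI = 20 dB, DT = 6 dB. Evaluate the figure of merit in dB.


FOM = SL - NL + DI - DT = 218 - 54 + 20 - 6 = 178

178 dB


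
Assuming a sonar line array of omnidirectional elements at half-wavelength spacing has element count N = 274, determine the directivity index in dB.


DI = 10*log10(274) = 24.38

24.38 dB


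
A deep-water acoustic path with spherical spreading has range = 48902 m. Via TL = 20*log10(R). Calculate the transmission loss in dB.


TL = 20*log10(48902) = 93.79

93.79 dB


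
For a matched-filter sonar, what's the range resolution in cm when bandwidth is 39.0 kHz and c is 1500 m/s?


dR = c/(2*BW) = 1500 / (2 * 39.0e3) = 0.0192 m = 1.92 cm

1.92 cm


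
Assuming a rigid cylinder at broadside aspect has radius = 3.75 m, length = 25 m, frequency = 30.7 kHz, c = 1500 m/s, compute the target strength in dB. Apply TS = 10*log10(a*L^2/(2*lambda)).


43.8 dB


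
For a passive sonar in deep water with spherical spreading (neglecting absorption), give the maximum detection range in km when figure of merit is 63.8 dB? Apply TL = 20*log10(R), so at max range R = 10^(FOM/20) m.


At max range FOM = TL, so 20*log10(R) = 63.8
R = 10^(63.8/20) = 1548.82 m = 1.55 km

1.55 km


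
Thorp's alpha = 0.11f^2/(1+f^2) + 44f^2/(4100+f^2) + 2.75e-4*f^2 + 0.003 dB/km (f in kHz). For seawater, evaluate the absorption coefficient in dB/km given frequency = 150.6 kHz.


43.614 dB/km


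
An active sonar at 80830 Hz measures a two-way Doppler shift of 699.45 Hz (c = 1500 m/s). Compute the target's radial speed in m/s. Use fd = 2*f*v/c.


From fd = 2*f*v/c, v = c*fd/(2*f) = 1500 * 699.45 / (2*80830) = 6.49

6.49 m/s


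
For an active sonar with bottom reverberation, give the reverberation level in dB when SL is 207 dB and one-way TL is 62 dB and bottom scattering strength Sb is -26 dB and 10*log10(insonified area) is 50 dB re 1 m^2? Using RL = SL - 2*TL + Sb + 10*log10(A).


RL = SL - 2*TL + Sb + 10*log10(A) = 207 - 2*62 + (-26) + 50 = 107

107 dB


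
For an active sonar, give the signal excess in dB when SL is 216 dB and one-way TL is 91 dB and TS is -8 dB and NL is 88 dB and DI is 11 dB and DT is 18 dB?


SE = SL - 2*TL + TS - NL + DI - DT = 216 - 2*91 + (-8) - 88 + 11 - 18 = -69

-69 dB


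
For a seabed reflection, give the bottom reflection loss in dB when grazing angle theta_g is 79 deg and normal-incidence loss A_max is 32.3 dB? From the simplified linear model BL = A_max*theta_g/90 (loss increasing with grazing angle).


BL = A_max * theta_g / 90 = 32.3 * 79 / 90 = 28.35

28.35 dB


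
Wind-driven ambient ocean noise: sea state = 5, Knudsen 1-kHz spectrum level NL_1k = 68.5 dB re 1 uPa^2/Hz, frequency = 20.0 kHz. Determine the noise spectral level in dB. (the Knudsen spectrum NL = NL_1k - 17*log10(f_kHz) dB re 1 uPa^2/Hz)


46.38 dB


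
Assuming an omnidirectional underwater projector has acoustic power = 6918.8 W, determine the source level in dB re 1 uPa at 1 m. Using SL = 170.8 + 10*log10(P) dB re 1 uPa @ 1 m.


SL = 170.8 + 10*log10(6918.8) = 170.8 + 38.4 = 209.2

209.2 dB


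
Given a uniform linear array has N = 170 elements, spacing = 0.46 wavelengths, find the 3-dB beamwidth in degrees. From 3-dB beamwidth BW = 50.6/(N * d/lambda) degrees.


BW = 50.6 / (170 * 0.46) = 50.6 / 78.2 = 0.65

0.65 deg


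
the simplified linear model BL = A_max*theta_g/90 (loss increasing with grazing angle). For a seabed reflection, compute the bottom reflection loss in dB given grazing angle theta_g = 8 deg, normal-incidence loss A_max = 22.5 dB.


BL = A_max * theta_g / 90 = 22.5 * 8 / 90 = 2.0

2.0 dB


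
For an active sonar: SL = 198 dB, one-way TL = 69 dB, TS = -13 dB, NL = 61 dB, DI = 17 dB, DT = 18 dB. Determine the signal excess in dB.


-15 dB


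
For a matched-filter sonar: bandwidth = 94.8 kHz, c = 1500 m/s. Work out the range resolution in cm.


dR = c/(2*BW) = 1500 / (2 * 94.8e3) = 0.0079 m = 0.79 cm

0.79 cm


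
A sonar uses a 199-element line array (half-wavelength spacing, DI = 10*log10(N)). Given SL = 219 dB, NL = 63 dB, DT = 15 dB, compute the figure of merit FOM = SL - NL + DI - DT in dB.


Step 1: DI = 10*log10(199) = 22.99 dB
Step 2: FOM = SL - NL + DI - DT = 219 - 63 + 22.99 - 15 = 163.99

163.99 dB


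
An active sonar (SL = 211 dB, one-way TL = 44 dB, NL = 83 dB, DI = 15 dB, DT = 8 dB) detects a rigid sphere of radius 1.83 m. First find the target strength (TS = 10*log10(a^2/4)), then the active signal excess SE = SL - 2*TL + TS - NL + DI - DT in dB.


Step 1: TS = 10*log10(1.83^2/4) = -0.77 dB
Step 2: SE = SL - 2*TL + TS - NL + DI - DT = 211 - 2*44 + (-0.77) - 83 + 15 - 8 = 46.23

46.23 dB


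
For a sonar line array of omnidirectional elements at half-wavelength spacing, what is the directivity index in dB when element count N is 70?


18.45 dB


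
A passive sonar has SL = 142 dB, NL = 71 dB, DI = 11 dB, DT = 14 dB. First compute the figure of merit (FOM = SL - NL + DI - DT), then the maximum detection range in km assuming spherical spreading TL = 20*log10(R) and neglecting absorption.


Step 1: FOM = SL - NL + DI - DT = 142 - 71 + 11 - 14 = 68 dB
Step 2: at max range FOM = TL = 20*log10(R), so R = 10^(68/20) = 2511.89 m = 2.51 km

2.51 km
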